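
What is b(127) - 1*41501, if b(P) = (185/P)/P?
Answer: -669369444/16129 ≈ -41501.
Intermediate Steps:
b(P) = 185/P²
b(127) - 1*41501 = 185/127² - 1*41501 = 185*(1/16129) - 41501 = 185/16129 - 41501 = -669369444/16129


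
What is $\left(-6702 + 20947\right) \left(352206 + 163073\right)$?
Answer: $7340149355$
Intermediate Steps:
$\left(-6702 + 20947\right) \left(352206 + 163073\right) = 14245 \cdot 515279 = 7340149355$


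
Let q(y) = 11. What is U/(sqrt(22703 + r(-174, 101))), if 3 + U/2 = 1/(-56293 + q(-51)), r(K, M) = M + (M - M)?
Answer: -168847*sqrt(5701)/320863682 ≈ -0.039733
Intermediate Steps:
r(K, M) = M (r(K, M) = M + 0 = M)
U = -168847/28141 (U = -6 + 2/(-56293 + 11) = -6 + 2/(-56282) = -6 + 2*(-1/56282) = -6 - 1/28141 = -168847/28141 ≈ -6.0000)
U/(sqrt(22703 + r(-174, 101))) = -168847/(28141*sqrt(22703 + 101)) = -168847*sqrt(5701)/11402/28141 = -168847*sqrt(5701)/320863682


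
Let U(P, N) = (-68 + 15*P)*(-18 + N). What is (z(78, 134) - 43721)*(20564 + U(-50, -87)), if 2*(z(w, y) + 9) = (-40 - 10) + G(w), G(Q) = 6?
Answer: -4657575408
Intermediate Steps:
z(w, y) = -31 (z(w, y) = -9 + ((-40 - 10) + 6)/2 = -9 + (-50 + 6)/2 = -9 + (½)*(-44) = -9 - 22 = -31)
(z(78, 134) - 43721)*(20564 + U(-50, -87)) = (-31 - 43721)*(20564 + (1224 - 270*(-50) - 68*(-87) + 15*(-87)*(-50))) = -43752*(20564 + (1224 + 13500 + 5916 + 65250)) = -43752*(20564 + 85890) = -43752*106454 = -4657575408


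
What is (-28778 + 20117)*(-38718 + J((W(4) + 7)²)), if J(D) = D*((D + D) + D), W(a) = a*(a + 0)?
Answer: -6935772105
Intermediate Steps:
W(a) = a² (W(a) = a*a = a²)
J(D) = 3*D² (J(D) = D*(2*D + D) = D*(3*D) = 3*D²)
(-28778 + 20117)*(-38718 + J((W(4) + 7)²)) = (-28778 + 20117)*(-38718 + 3*((4² + 7)²)²) = -8661*(-38718 + 3*((16 + 7)²)²) = -8661*(-38718 + 3*(23²)²) = -8661*(-38718 + 3*529²) = -8661*(-38718 + 3*279841) = -8661*(-38718 + 839523) = -8661*800805 = -6935772105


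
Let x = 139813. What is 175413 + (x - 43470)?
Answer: 271756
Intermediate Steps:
175413 + (x - 43470) = 175413 + (139813 - 43470) = 175413 + 96343 = 271756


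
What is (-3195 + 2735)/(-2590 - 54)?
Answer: 115/661 ≈ 0.17398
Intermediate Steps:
(-3195 + 2735)/(-2590 - 54) = -460/(-2644) = -460*(-1/2644) = 115/661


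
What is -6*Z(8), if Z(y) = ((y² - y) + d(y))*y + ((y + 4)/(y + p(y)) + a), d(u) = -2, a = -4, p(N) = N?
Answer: -5145/2 ≈ -2572.5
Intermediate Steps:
Z(y) = -4 + y*(-2 + y² - y) + (4 + y)/(2*y) (Z(y) = ((y² - y) - 2)*y + ((y + 4)/(y + y) - 4) = (-2 + y² - y)*y + ((4 + y)/((2*y)) - 4) = y*(-2 + y² - y) + ((4 + y)*(1/(2*y)) - 4) = y*(-2 + y² - y) + ((4 + y)/(2*y) - 4) = y*(-2 + y² - y) + (-4 + (4 + y)/(2*y)) = -4 + y*(-2 + y² - y) + (4 + y)/(2*y))
-6*Z(8) = -6*(-7/2 + 8³ - 1*8² - 2*8 + 2/8) = -6*(-7/2 + 512 - 1*64 - 16 + 2*(⅛)) = -6*(-7/2 + 512 - 64 - 16 + ¼) = -6*1715/4 = -5145/2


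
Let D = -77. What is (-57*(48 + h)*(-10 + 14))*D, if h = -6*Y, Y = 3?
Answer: 526680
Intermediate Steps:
h = -18 (h = -6*3 = -18)
(-57*(48 + h)*(-10 + 14))*D = -57*(48 - 18)*(-10 + 14)*(-77) = -1710*4*(-77) = -57*120*(-77) = -6840*(-77) = 526680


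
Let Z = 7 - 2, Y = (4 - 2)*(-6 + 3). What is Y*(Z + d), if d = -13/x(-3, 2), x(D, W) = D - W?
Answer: -228/5 ≈ -45.600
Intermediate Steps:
Y = -6 (Y = 2*(-3) = -6)
d = 13/5 (d = -13/(-3 - 1*2) = -13/(-3 - 2) = -13/(-5) = -13*(-⅕) = 13/5 ≈ 2.6000)
Z = 5
Y*(Z + d) = -6*(5 + 13/5) = -6*38/5 = -228/5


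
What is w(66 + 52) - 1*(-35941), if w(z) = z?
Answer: 36059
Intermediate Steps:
w(66 + 52) - 1*(-35941) = (66 + 52) - 1*(-35941) = 118 + 35941 = 36059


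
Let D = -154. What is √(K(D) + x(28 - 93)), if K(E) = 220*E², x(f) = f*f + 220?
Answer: √5221965 ≈ 2285.2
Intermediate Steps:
x(f) = 220 + f² (x(f) = f² + 220 = 220 + f²)
√(K(D) + x(28 - 93)) = √(220*(-154)² + (220 + (28 - 93)²)) = √(220*23716 + (220 + (-65)²)) = √(5217520 + (220 + 4225)) = √(5217520 + 4445) = √5221965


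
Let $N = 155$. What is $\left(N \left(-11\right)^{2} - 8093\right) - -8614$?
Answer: $19276$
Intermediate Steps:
$\left(N \left(-11\right)^{2} - 8093\right) - -8614 = \left(155 \left(-11\right)^{2} - 8093\right) - -8614 = \left(155 \cdot 121 - 8093\right) + 8614 = \left(18755 - 8093\right) + 8614 = 10662 + 8614 = 19276$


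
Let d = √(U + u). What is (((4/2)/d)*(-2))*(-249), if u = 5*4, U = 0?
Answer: 498*√5/5 ≈ 222.71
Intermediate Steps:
u = 20
d = 2*√5 (d = √(0 + 20) = √20 = 2*√5 ≈ 4.4721)
(((4/2)/d)*(-2))*(-249) = (((4/2)/((2*√5)))*(-2))*(-249) = (((4*(½))*(√5/10))*(-2))*(-249) = ((2*(√5/10))*(-2))*(-249) = ((√5/5)*(-2))*(-249) = -2*√5/5*(-249) = 498*√5/5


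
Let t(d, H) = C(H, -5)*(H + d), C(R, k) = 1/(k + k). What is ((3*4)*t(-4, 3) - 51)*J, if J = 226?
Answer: -56274/5 ≈ -11255.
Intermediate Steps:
C(R, k) = 1/(2*k)
t(d, H) = -H/10 - d/10 (t(d, H) = ((½)/(-5))*(H + d) = ((½)*(-⅕))*(H + d) = -(H + d)/10 = -H/10 - d/10)
((3*4)*t(-4, 3) - 51)*J = ((3*4)*(-⅒*3 - ⅒*(-4)) - 51)*226 = (12*(-3/10 + ⅖) - 51)*226 = (12*(⅒) - 51)*226 = (6/5 - 51)*226 = -249/5*226 = -56274/5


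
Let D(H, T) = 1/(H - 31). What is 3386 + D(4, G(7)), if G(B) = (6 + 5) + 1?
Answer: 91421/27 ≈ 3386.0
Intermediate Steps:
G(B) = 12 (G(B) = 11 + 1 = 12)
D(H, T) = 1/(-31 + H)
3386 + D(4, G(7)) = 3386 + 1/(-31 + 4) = 3386 + 1/(-27) = 3386 - 1/27 = 91421/27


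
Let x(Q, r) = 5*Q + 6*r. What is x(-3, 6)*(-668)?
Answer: -14028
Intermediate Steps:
x(-3, 6)*(-668) = (5*(-3) + 6*6)*(-668) = (-15 + 36)*(-668) = 21*(-668) = -14028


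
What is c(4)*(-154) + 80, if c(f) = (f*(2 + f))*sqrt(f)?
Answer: -7312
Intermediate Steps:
c(f) = f**(3/2)*(2 + f)
c(4)*(-154) + 80 = (4**(3/2)*(2 + 4))*(-154) + 80 = (8*6)*(-154) + 80 = 48*(-154) + 80 = -7392 + 80 = -7312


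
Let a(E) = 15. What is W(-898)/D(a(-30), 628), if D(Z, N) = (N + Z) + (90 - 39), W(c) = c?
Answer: -449/347 ≈ -1.2939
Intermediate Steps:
D(Z, N) = 51 + N + Z (D(Z, N) = (N + Z) + 51 = 51 + N + Z)
W(-898)/D(a(-30), 628) = -898/(51 + 628 + 15) = -898/694 = -898*1/694 = -449/347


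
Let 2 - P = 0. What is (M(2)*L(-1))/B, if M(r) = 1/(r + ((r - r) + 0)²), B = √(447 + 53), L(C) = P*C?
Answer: -√5/50 ≈ -0.044721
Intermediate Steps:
P = 2 (P = 2 - 1*0 = 2 + 0 = 2)
L(C) = 2*C
B = 10*√5 (B = √500 = 10*√5 ≈ 22.361)
M(r) = 1/r (M(r) = 1/(r + (0 + 0)²) = 1/(r + 0²) = 1/(r + 0) = 1/r)
(M(2)*L(-1))/B = ((2*(-1))/2)/((10*√5)) = ((½)*(-2))*(√5/50) = -√5/50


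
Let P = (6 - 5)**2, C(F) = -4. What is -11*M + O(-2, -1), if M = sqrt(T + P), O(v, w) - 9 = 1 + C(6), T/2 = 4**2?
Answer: 6 - 11*sqrt(33) ≈ -57.190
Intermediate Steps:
T = 32 (T = 2*4**2 = 2*16 = 32)
P = 1 (P = 1**2 = 1)
O(v, w) = 6 (O(v, w) = 9 + (1 - 4) = 9 - 3 = 6)
M = sqrt(33) (M = sqrt(32 + 1) = sqrt(33) ≈ 5.7446)
-11*M + O(-2, -1) = -11*sqrt(33) + 6 = 6 - 11*sqrt(33)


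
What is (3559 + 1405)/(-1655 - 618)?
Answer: -4964/2273 ≈ -2.1839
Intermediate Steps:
(3559 + 1405)/(-1655 - 618) = 4964/(-2273) = 4964*(-1/2273) = -4964/2273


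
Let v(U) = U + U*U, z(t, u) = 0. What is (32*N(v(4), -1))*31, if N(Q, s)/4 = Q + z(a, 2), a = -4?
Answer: 79360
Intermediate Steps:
v(U) = U + U²
N(Q, s) = 4*Q (N(Q, s) = 4*(Q + 0) = 4*Q)
(32*N(v(4), -1))*31 = (32*(4*(4*(1 + 4))))*31 = (32*(4*(4*5)))*31 = (32*(4*20))*31 = (32*80)*31 = 2560*31 = 79360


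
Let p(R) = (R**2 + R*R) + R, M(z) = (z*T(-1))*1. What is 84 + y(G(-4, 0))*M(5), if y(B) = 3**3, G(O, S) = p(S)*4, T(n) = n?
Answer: -51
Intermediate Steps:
M(z) = -z (M(z) = (z*(-1))*1 = -z*1 = -z)
p(R) = R + 2*R**2 (p(R) = (R**2 + R**2) + R = 2*R**2 + R = R + 2*R**2)
G(O, S) = 4*S*(1 + 2*S) (G(O, S) = (S*(1 + 2*S))*4 = 4*S*(1 + 2*S))
y(B) = 27
84 + y(G(-4, 0))*M(5) = 84 + 27*(-1*5) = 84 + 27*(-5) = 84 - 135 = -51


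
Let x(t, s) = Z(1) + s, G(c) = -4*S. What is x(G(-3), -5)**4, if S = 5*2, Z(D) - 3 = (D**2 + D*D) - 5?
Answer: 625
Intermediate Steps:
Z(D) = -2 + 2*D**2 (Z(D) = 3 + ((D**2 + D*D) - 5) = 3 + ((D**2 + D**2) - 5) = 3 + (2*D**2 - 5) = 3 + (-5 + 2*D**2) = -2 + 2*D**2)
S = 10
G(c) = -40 (G(c) = -4*10 = -40)
x(t, s) = s (x(t, s) = (-2 + 2*1**2) + s = (-2 + 2*1) + s = (-2 + 2) + s = 0 + s = s)
x(G(-3), -5)**4 = (-5)**4 = 625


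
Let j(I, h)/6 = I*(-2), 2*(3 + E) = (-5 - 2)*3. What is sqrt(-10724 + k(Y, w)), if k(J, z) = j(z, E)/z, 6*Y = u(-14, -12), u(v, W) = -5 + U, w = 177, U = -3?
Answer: 4*I*sqrt(671) ≈ 103.61*I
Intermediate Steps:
E = -27/2 (E = -3 + ((-5 - 2)*3)/2 = -3 + (-7*3)/2 = -3 + (1/2)*(-21) = -3 - 21/2 = -27/2 ≈ -13.500)
u(v, W) = -8 (u(v, W) = -5 - 3 = -8)
Y = -4/3 (Y = (1/6)*(-8) = -4/3 ≈ -1.3333)
j(I, h) = -12*I (j(I, h) = 6*(I*(-2)) = 6*(-2*I) = -12*I)
k(J, z) = -12 (k(J, z) = (-12*z)/z = -12)
sqrt(-10724 + k(Y, w)) = sqrt(-10724 - 12) = sqrt(-10736) = 4*I*sqrt(671)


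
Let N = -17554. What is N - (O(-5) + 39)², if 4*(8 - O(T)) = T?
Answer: -318113/16 ≈ -19882.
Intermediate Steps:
O(T) = 8 - T/4
N - (O(-5) + 39)² = -17554 - ((8 - ¼*(-5)) + 39)² = -17554 - ((8 + 5/4) + 39)² = -17554 - (37/4 + 39)² = -17554 - (193/4)² = -17554 - 1*37249/16 = -17554 - 37249/16 = -318113/16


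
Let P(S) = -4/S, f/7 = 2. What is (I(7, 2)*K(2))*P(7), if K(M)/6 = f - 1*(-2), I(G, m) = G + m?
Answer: -3456/7 ≈ -493.71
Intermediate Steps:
f = 14 (f = 7*2 = 14)
K(M) = 96 (K(M) = 6*(14 - 1*(-2)) = 6*(14 + 2) = 6*16 = 96)
(I(7, 2)*K(2))*P(7) = ((7 + 2)*96)*(-4/7) = (9*96)*(-4*1/7) = 864*(-4/7) = -3456/7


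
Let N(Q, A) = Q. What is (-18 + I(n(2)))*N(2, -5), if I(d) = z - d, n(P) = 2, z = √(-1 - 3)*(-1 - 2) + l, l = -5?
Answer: -50 - 12*I ≈ -50.0 - 12.0*I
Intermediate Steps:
z = -5 - 6*I (z = √(-1 - 3)*(-1 - 2) - 5 = √(-4)*(-3) - 5 = (2*I)*(-3) - 5 = -6*I - 5 = -5 - 6*I ≈ -5.0 - 6.0*I)
I(d) = -5 - d - 6*I (I(d) = (-5 - 6*I) - d = -5 - d - 6*I)
(-18 + I(n(2)))*N(2, -5) = (-18 + (-5 - 1*2 - 6*I))*2 = (-18 + (-5 - 2 - 6*I))*2 = (-18 + (-7 - 6*I))*2 = (-25 - 6*I)*2 = -50 - 12*I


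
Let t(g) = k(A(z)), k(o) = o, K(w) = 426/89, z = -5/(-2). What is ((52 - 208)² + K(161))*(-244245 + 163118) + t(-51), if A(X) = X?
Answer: -351495707375/178 ≈ -1.9747e+9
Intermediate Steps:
z = 5/2 (z = -5*(-½) = 5/2 ≈ 2.5000)
K(w) = 426/89 (K(w) = 426*(1/89) = 426/89)
t(g) = 5/2
((52 - 208)² + K(161))*(-244245 + 163118) + t(-51) = ((52 - 208)² + 426/89)*(-244245 + 163118) + 5/2 = ((-156)² + 426/89)*(-81127) + 5/2 = (24336 + 426/89)*(-81127) + 5/2 = (2166330/89)*(-81127) + 5/2 = -175747853910/89 + 5/2 = -351495707375/178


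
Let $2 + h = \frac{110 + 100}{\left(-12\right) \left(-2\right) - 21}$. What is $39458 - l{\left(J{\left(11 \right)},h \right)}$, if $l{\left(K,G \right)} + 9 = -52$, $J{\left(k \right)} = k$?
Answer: $39519$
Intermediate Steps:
$h = 68$ ($h = -2 + \frac{110 + 100}{\left(-12\right) \left(-2\right) - 21} = -2 + \frac{210}{24 - 21} = -2 + \frac{210}{3} = -2 + 210 \cdot \frac{1}{3} = -2 + 70 = 68$)
$l{\left(K,G \right)} = -61$ ($l{\left(K,G \right)} = -9 - 52 = -61$)
$39458 - l{\left(J{\left(11 \right)},h \right)} = 39458 - -61 = 39458 + 61 = 39519$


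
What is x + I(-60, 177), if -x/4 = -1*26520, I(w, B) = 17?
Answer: 106097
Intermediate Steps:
x = 106080 (x = -(-4)*26520 = -4*(-26520) = 106080)
x + I(-60, 177) = 106080 + 17 = 106097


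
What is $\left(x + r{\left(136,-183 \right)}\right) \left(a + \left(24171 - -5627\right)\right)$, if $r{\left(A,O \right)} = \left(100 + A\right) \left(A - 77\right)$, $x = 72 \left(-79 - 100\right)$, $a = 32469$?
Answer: $64508612$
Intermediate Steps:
$x = -12888$ ($x = 72 \left(-179\right) = -12888$)
$r{\left(A,O \right)} = \left(-77 + A\right) \left(100 + A\right)$ ($r{\left(A,O \right)} = \left(100 + A\right) \left(-77 + A\right) = \left(-77 + A\right) \left(100 + A\right)$)
$\left(x + r{\left(136,-183 \right)}\right) \left(a + \left(24171 - -5627\right)\right) = \left(-12888 + \left(-7700 + 136^{2} + 23 \cdot 136\right)\right) \left(32469 + \left(24171 - -5627\right)\right) = \left(-12888 + \left(-7700 + 18496 + 3128\right)\right) \left(32469 + \left(24171 + 5627\right)\right) = \left(-12888 + 13924\right) \left(32469 + 29798\right) = 1036 \cdot 62267 = 64508612$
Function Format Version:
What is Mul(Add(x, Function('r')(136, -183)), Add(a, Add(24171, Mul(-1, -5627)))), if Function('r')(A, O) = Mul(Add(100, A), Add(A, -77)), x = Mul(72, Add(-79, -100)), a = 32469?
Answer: 64508612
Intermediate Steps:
x = -12888 (x = Mul(72, -179) = -12888)
Function('r')(A, O) = Mul(Add(-77, A), Add(100, A)) (Function('r')(A, O) = Mul(Add(100, A), Add(-77, A)) = Mul(Add(-77, A), Add(100, A)))
Mul(Add(x, Function('r')(136, -183)), Add(a, Add(24171, Mul(-1, -5627)))) = Mul(Add(-12888, Add(-7700, Pow(136, 2), Mul(23, 136))), Add(32469, Add(24171, Mul(-1, -5627)))) = Mul(Add(-12888, Add(-7700, 18496, 3128)), Add(32469, Add(24171, 5627))) = Mul(Add(-12888, 13924), Add(32469, 29798)) = Mul(1036, 62267) = 64508612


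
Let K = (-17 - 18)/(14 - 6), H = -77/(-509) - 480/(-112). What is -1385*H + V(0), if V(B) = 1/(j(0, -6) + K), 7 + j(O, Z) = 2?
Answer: -1642188379/267225 ≈ -6145.3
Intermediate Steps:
H = 15809/3563 (H = -77*(-1/509) - 480*(-1/112) = 77/509 + 30/7 = 15809/3563 ≈ 4.4370)
j(O, Z) = -5 (j(O, Z) = -7 + 2 = -5)
K = -35/8 ≈ -4.3750
V(B) = -8/75 (V(B) = 1/(-5 - 35/8) = 1/(-75/8) = -8/75)
-1385*H + V(0) = -1385*15809/3563 - 8/75 = -21895465/3563 - 8/75 = -1642188379/267225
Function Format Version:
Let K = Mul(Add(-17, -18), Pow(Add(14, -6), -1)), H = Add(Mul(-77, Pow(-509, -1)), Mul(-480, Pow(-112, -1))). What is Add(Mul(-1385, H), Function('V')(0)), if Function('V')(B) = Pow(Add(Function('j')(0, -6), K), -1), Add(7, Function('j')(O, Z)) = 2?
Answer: Rational(-1642188379, 267225) ≈ -6145.3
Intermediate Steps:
H = Rational(15809, 3563) (H = Add(Mul(-77, Rational(-1, 509)), Mul(-480, Rational(-1, 112))) = Add(Rational(77, 509), Rational(30, 7)) = Rational(15809, 3563) ≈ 4.4370)
Function('j')(O, Z) = -5 (Function('j')(O, Z) = Add(-7, 2) = -5)
K = Rational(-35, 8) (K = Mul(-35, Pow(8, -1)) = Mul(-35, Rational(1, 8)) = Rational(-35, 8) ≈ -4.3750)
Function('V')(B) = Rational(-8, 75) (Function('V')(B) = Pow(Add(-5, Rational(-35, 8)), -1) = Pow(Rational(-75, 8), -1) = Rational(-8, 75))
Add(Mul(-1385, H), Function('V')(0)) = Add(Mul(-1385, Rational(15809, 3563)), Rational(-8, 75)) = Add(Rational(-21895465, 3563), Rational(-8, 75)) = Rational(-1642188379, 267225)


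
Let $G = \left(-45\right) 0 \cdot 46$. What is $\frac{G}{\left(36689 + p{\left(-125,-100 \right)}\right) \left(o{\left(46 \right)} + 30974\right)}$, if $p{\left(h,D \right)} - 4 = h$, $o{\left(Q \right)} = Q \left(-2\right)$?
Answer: $0$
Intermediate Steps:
$o{\left(Q \right)} = - 2 Q$
$p{\left(h,D \right)} = 4 + h$
$G = 0$ ($G = 0 \cdot 46 = 0$)
$\frac{G}{\left(36689 + p{\left(-125,-100 \right)}\right) \left(o{\left(46 \right)} + 30974\right)} = \frac{0}{\left(36689 + \left(4 - 125\right)\right) \left(\left(-2\right) 46 + 30974\right)} = \frac{0}{\left(36689 - 121\right) \left(-92 + 30974\right)} = \frac{0}{36568 \cdot 30882} = \frac{0}{1129292976} = 0 \cdot \frac{1}{1129292976} = 0$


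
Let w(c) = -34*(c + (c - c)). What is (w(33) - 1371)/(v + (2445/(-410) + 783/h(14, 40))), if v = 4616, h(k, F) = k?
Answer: -715491/1339132 ≈ -0.53429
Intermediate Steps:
w(c) = -34*c (w(c) = -34*(c + 0) = -34*c)
(w(33) - 1371)/(v + (2445/(-410) + 783/h(14, 40))) = (-34*33 - 1371)/(4616 + (2445/(-410) + 783/14)) = (-1122 - 1371)/(4616 + (2445*(-1/410) + 783*(1/14))) = -2493/(4616 + (-489/82 + 783/14)) = -2493/(4616 + 14340/287) = -2493/1339132/287 = -2493*287/1339132 = -715491/1339132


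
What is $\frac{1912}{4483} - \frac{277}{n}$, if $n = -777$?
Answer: $\frac{2727415}{3483291} \approx 0.783$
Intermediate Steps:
$\frac{1912}{4483} - \frac{277}{n} = \frac{1912}{4483} - \frac{277}{-777} = 1912 \cdot \frac{1}{4483} - - \frac{277}{777} = \frac{1912}{4483} + \frac{277}{777} = \frac{2727415}{3483291}$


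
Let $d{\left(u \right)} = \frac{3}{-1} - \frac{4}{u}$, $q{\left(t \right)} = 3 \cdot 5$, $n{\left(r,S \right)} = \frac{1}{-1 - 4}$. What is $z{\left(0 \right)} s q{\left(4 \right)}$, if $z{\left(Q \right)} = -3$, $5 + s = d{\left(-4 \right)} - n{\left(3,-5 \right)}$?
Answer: $306$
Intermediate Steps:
$n{\left(r,S \right)} = - \frac{1}{5}$ ($n{\left(r,S \right)} = \frac{1}{-5} = - \frac{1}{5}$)
$q{\left(t \right)} = 15$
$d{\left(u \right)} = -3 - \frac{4}{u}$ ($d{\left(u \right)} = 3 \left(-1\right) - \frac{4}{u} = -3 - \frac{4}{u}$)
$s = - \frac{34}{5}$ ($s = -5 - \left(\frac{14}{5} - 1\right) = -5 + \left(\left(-3 - -1\right) + \frac{1}{5}\right) = -5 + \left(\left(-3 + 1\right) + \frac{1}{5}\right) = -5 + \left(-2 + \frac{1}{5}\right) = -5 - \frac{9}{5} = - \frac{34}{5} \approx -6.8$)
$z{\left(0 \right)} s q{\left(4 \right)} = \left(-3\right) \left(- \frac{34}{5}\right) 15 = \frac{102}{5} \cdot 15 = 306$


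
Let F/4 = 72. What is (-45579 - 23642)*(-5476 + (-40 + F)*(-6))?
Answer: 482055044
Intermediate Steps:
F = 288 (F = 4*72 = 288)
(-45579 - 23642)*(-5476 + (-40 + F)*(-6)) = (-45579 - 23642)*(-5476 + (-40 + 288)*(-6)) = -69221*(-5476 + 248*(-6)) = -69221*(-5476 - 1488) = -69221*(-6964) = 482055044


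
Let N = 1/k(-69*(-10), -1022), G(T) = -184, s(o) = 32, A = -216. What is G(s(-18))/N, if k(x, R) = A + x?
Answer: -87216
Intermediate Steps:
k(x, R) = -216 + x
N = 1/474 (N = 1/(-216 - 69*(-10)) = 1/(-216 + 690) = 1/474 ≈ 0.0021097)
G(s(-18))/N = -184/1/474 = -184*474 = -87216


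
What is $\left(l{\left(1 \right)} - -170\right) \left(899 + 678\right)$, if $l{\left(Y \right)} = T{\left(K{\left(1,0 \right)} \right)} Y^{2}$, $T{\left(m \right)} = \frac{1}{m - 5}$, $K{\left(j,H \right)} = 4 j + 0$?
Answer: $266513$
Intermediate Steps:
$K{\left(j,H \right)} = 4 j$
$T{\left(m \right)} = \frac{1}{-5 + m}$
$l{\left(Y \right)} = - Y^{2}$ ($l{\left(Y \right)} = \frac{Y^{2}}{-5 + 4 \cdot 1} = \frac{Y^{2}}{-5 + 4} = \frac{Y^{2}}{-1} = - Y^{2}$)
$\left(l{\left(1 \right)} - -170\right) \left(899 + 678\right) = \left(- 1^{2} - -170\right) \left(899 + 678\right) = \left(\left(-1\right) 1 + 170\right) 1577 = \left(-1 + 170\right) 1577 = 169 \cdot 1577 = 266513$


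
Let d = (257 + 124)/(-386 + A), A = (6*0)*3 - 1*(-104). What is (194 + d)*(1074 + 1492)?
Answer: 23233847/47 ≈ 4.9434e+5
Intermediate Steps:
A = 104 (A = 0*3 + 104 = 0 + 104 = 104)
d = -127/94 (d = (257 + 124)/(-386 + 104) = 381/(-282) = 381*(-1/282) = -127/94 ≈ -1.3511)
(194 + d)*(1074 + 1492) = (194 - 127/94)*(1074 + 1492) = (18109/94)*2566 = 23233847/47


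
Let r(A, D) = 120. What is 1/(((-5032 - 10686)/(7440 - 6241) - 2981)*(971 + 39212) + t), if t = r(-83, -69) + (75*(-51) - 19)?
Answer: -109/13114445777 ≈ -8.3114e-9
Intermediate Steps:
t = -3724 (t = 120 + (75*(-51) - 19) = 120 + (-3825 - 19) = 120 - 3844 = -3724)
1/(((-5032 - 10686)/(7440 - 6241) - 2981)*(971 + 39212) + t) = 1/(((-5032 - 10686)/(7440 - 6241) - 2981)*(971 + 39212) - 3724) = 1/((-15718/1199 - 2981)*40183 - 3724) = 1/(-3589937/1199*40183 - 3724) = 1/(-13114039861/109 - 3724) = 1/(-13114445777/109) = -109/13114445777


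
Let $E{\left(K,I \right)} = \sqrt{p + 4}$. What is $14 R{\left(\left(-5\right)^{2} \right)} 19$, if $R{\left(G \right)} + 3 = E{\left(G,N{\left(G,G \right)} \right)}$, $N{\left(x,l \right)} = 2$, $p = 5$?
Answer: $0$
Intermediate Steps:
$E{\left(K,I \right)} = 3$ ($E{\left(K,I \right)} = \sqrt{5 + 4} = \sqrt{9} = 3$)
$R{\left(G \right)} = 0$ ($R{\left(G \right)} = -3 + 3 = 0$)
$14 R{\left(\left(-5\right)^{2} \right)} 19 = 14 \cdot 0 \cdot 19 = 0 \cdot 19 = 0$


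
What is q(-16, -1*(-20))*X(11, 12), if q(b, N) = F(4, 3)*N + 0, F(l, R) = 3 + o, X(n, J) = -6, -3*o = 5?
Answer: -160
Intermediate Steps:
o = -5/3 (o = -⅓*5 = -5/3 ≈ -1.6667)
F(l, R) = 4/3 (F(l, R) = 3 - 5/3 = 4/3)
q(b, N) = 4*N/3 (q(b, N) = 4*N/3 + 0 = 4*N/3)
q(-16, -1*(-20))*X(11, 12) = (4*(-1*(-20))/3)*(-6) = ((4/3)*20)*(-6) = (80/3)*(-6) = -160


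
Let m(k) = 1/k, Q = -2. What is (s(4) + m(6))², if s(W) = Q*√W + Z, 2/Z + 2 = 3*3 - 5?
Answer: 289/36 ≈ 8.0278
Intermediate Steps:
Z = 1 (Z = 2/(-2 + (3*3 - 5)) = 2/(-2 + (9 - 5)) = 2/(-2 + 4) = 2/2 = 2*(½) = 1)
s(W) = 1 - 2*√W (s(W) = -2*√W + 1 = 1 - 2*√W)
(s(4) + m(6))² = ((1 - 2*√4) + 1/6)² = ((1 - 2*2) + ⅙)² = ((1 - 4) + ⅙)² = (-3 + ⅙)² = (-17/6)² = 289/36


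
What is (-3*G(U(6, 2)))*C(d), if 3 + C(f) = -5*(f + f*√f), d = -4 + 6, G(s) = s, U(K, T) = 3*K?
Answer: 702 + 540*√2 ≈ 1465.7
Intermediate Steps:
d = 2
C(f) = -3 - 5*f - 5*f^(3/2) (C(f) = -3 - 5*(f + f*√f) = -3 - 5*(f + f^(3/2)) = -3 + (-5*f - 5*f^(3/2)) = -3 - 5*f - 5*f^(3/2))
(-3*G(U(6, 2)))*C(d) = (-9*6)*(-3 - 5*2 - 10*√2) = (-3*18)*(-3 - 10 - 10*√2) = -54*(-3 - 10 - 10*√2) = -54*(-13 - 10*√2) = 702 + 540*√2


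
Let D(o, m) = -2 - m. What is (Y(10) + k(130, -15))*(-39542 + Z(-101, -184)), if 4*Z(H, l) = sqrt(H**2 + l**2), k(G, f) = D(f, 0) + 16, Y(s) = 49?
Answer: -2491146 + 63*sqrt(44057)/4 ≈ -2.4878e+6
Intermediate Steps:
k(G, f) = 14 (k(G, f) = (-2 - 1*0) + 16 = (-2 + 0) + 16 = -2 + 16 = 14)
Z(H, l) = sqrt(H**2 + l**2)/4
(Y(10) + k(130, -15))*(-39542 + Z(-101, -184)) = (49 + 14)*(-39542 + sqrt((-101)**2 + (-184)**2)/4) = 63*(-39542 + sqrt(10201 + 33856)/4) = 63*(-39542 + sqrt(44057)/4) = -2491146 + 63*sqrt(44057)/4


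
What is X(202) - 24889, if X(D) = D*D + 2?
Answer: 15917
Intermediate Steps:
X(D) = 2 + D² (X(D) = D² + 2 = 2 + D²)
X(202) - 24889 = (2 + 202²) - 24889 = (2 + 40804) - 24889 = 40806 - 24889 = 15917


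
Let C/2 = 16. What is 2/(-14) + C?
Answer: 223/7 ≈ 31.857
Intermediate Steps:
C = 32 (C = 2*16 = 32)
2/(-14) + C = 2/(-14) + 32 = 2*(-1/14) + 32 = -1/7 + 32 = 223/7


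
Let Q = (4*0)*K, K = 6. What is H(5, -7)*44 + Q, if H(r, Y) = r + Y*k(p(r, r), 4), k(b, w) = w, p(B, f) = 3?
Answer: -1012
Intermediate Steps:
H(r, Y) = r + 4*Y (H(r, Y) = r + Y*4 = r + 4*Y)
Q = 0 (Q = (4*0)*6 = 0*6 = 0)
H(5, -7)*44 + Q = (5 + 4*(-7))*44 + 0 = (5 - 28)*44 + 0 = -23*44 + 0 = -1012 + 0 = -1012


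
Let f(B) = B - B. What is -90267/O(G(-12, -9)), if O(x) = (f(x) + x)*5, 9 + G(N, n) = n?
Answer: 30089/30 ≈ 1003.0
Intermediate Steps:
G(N, n) = -9 + n
f(B) = 0
O(x) = 5*x (O(x) = (0 + x)*5 = x*5 = 5*x)
-90267/O(G(-12, -9)) = -90267*1/(5*(-9 - 9)) = -90267/(5*(-18)) = -90267/(-90) = -90267*(-1/90) = 30089/30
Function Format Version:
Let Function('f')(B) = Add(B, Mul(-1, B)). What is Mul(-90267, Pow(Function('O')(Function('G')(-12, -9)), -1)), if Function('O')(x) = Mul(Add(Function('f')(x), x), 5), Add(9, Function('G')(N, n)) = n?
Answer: Rational(30089, 30) ≈ 1003.0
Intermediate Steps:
Function('G')(N, n) = Add(-9, n)
Function('f')(B) = 0
Function('O')(x) = Mul(5, x) (Function('O')(x) = Mul(Add(0, x), 5) = Mul(x, 5) = Mul(5, x))
Mul(-90267, Pow(Function('O')(Function('G')(-12, -9)), -1)) = Mul(-90267, Pow(Mul(5, Add(-9, -9)), -1)) = Mul(-90267, Pow(Mul(5, -18), -1)) = Mul(-90267, Pow(-90, -1)) = Mul(-90267, Rational(-1, 90)) = Rational(30089, 30)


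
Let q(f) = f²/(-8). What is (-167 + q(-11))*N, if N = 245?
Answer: -356965/8 ≈ -44621.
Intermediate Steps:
q(f) = -f²/8
(-167 + q(-11))*N = (-167 - ⅛*(-11)²)*245 = (-167 - ⅛*121)*245 = (-167 - 121/8)*245 = -1457/8*245 = -356965/8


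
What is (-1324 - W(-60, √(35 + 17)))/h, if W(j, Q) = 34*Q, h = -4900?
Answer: 331/1225 + 17*√13/1225 ≈ 0.32024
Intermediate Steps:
(-1324 - W(-60, √(35 + 17)))/h = (-1324 - 34*√(35 + 17))/(-4900) = (-1324 - 34*√52)*(-1/4900) = (-1324 - 34*2*√13)*(-1/4900) = (-1324 - 68*√13)*(-1/4900) = 331/1225 + 17*√13/1225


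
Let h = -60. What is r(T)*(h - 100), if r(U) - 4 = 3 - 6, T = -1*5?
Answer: -160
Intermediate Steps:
T = -5
r(U) = 1 (r(U) = 4 + (3 - 6) = 4 - 3 = 1)
r(T)*(h - 100) = 1*(-60 - 100) = 1*(-160) = -160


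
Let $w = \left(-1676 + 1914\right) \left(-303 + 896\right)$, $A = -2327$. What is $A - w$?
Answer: $-143461$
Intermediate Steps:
$w = 141134$ ($w = 238 \cdot 593 = 141134$)
$A - w = -2327 - 141134 = -143461$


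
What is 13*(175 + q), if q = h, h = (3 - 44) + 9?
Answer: 1859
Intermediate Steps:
h = -32 (h = -41 + 9 = -32)
q = -32
13*(175 + q) = 13*(175 - 32) = 13*143 = 1859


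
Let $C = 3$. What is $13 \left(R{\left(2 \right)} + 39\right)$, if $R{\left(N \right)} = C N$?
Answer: $585$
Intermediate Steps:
$R{\left(N \right)} = 3 N$
$13 \left(R{\left(2 \right)} + 39\right) = 13 \left(3 \cdot 2 + 39\right) = 13 \left(6 + 39\right) = 13 \cdot 45 = 585$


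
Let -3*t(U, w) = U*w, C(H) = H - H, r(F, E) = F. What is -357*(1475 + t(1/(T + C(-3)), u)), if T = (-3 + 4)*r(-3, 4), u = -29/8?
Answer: -12634349/24 ≈ -5.2643e+5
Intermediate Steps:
u = -29/8 (u = -29*⅛ = -29/8 ≈ -3.6250)
T = -3 (T = (-3 + 4)*(-3) = 1*(-3) = -3)
C(H) = 0
t(U, w) = -U*w/3
-357*(1475 + t(1/(T + C(-3)), u)) = -357*(1475 - ⅓*(-29/8)/(-3 + 0)) = -357*(1475 - ⅓*(-29/8)/(-3)) = -357*(1475 - ⅓*(-⅓)*(-29/8)) = -357*(1475 - 29/72) = -357*106171/72 = -12634349/24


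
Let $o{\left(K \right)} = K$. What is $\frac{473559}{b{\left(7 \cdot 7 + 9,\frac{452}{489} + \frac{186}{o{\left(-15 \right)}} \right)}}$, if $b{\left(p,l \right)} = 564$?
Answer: $\frac{157853}{188} \approx 839.64$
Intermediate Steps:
$\frac{473559}{b{\left(7 \cdot 7 + 9,\frac{452}{489} + \frac{186}{o{\left(-15 \right)}} \right)}} = \frac{473559}{564} = 473559 \cdot \frac{1}{564} = \frac{157853}{188}$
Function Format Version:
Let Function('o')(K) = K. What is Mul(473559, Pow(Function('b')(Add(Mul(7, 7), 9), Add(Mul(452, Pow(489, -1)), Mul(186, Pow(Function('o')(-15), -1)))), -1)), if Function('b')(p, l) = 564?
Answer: Rational(157853, 188) ≈ 839.64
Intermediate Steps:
Mul(473559, Pow(Function('b')(Add(Mul(7, 7), 9), Add(Mul(452, Pow(489, -1)), Mul(186, Pow(Function('o')(-15), -1)))), -1)) = Mul(473559, Pow(564, -1)) = Mul(473559, Rational(1, 564)) = Rational(157853, 188)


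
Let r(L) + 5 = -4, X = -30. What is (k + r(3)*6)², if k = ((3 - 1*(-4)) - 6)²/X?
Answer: 2627641/900 ≈ 2919.6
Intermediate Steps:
r(L) = -9 (r(L) = -5 - 4 = -9)
k = -1/30 (k = ((3 - 1*(-4)) - 6)²/(-30) = ((3 + 4) - 6)²*(-1/30) = (7 - 6)²*(-1/30) = 1²*(-1/30) = 1*(-1/30) = -1/30 ≈ -0.033333)
(k + r(3)*6)² = (-1/30 - 9*6)² = (-1/30 - 54)² = (-1621/30)² = 2627641/900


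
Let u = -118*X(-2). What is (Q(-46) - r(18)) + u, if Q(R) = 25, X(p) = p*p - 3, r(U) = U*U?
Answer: -417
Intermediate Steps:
r(U) = U²
X(p) = -3 + p² (X(p) = p² - 3 = -3 + p²)
u = -118 (u = -118*(-3 + (-2)²) = -118*(-3 + 4) = -118*1 = -118)
(Q(-46) - r(18)) + u = (25 - 1*18²) - 118 = (25 - 1*324) - 118 = (25 - 324) - 118 = -299 - 118 = -417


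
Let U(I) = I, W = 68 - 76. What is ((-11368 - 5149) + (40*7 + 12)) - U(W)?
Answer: -16217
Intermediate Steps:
W = -8
((-11368 - 5149) + (40*7 + 12)) - U(W) = ((-11368 - 5149) + (40*7 + 12)) - 1*(-8) = (-16517 + (280 + 12)) + 8 = (-16517 + 292) + 8 = -16225 + 8 = -16217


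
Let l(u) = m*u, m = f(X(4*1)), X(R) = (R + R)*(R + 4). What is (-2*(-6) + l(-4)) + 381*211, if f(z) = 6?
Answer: 80379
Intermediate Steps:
X(R) = 2*R*(4 + R) (X(R) = (2*R)*(4 + R) = 2*R*(4 + R))
m = 6
l(u) = 6*u
(-2*(-6) + l(-4)) + 381*211 = (-2*(-6) + 6*(-4)) + 381*211 = (12 - 24) + 80391 = -12 + 80391 = 80379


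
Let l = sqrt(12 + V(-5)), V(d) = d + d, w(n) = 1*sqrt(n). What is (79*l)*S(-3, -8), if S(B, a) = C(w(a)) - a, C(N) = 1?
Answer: 711*sqrt(2) ≈ 1005.5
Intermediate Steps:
w(n) = sqrt(n)
V(d) = 2*d
S(B, a) = 1 - a
l = sqrt(2) (l = sqrt(12 + 2*(-5)) = sqrt(12 - 10) = sqrt(2) ≈ 1.4142)
(79*l)*S(-3, -8) = (79*sqrt(2))*(1 - 1*(-8)) = (79*sqrt(2))*(1 + 8) = (79*sqrt(2))*9 = 711*sqrt(2)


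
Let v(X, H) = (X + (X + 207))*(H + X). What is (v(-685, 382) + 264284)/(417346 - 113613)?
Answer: 616673/303733 ≈ 2.0303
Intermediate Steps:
v(X, H) = (207 + 2*X)*(H + X) (v(X, H) = (X + (207 + X))*(H + X) = (207 + 2*X)*(H + X))
(v(-685, 382) + 264284)/(417346 - 113613) = ((2*(-685)² + 207*382 + 207*(-685) + 2*382*(-685)) + 264284)/(417346 - 113613) = ((2*469225 + 79074 - 141795 - 523340) + 264284)/303733 = ((938450 + 79074 - 141795 - 523340) + 264284)*(1/303733) = (352389 + 264284)*(1/303733) = 616673*(1/303733) = 616673/303733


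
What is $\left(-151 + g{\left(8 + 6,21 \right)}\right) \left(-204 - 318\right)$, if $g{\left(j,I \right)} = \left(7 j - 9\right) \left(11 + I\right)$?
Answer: $-1407834$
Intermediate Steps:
$g{\left(j,I \right)} = \left(-9 + 7 j\right) \left(11 + I\right)$
$\left(-151 + g{\left(8 + 6,21 \right)}\right) \left(-204 - 318\right) = \left(-151 + \left(-99 - 189 + 77 \left(8 + 6\right) + 7 \cdot 21 \left(8 + 6\right)\right)\right) \left(-204 - 318\right) = \left(-151 + \left(-99 - 189 + 77 \cdot 14 + 7 \cdot 21 \cdot 14\right)\right) \left(-522\right) = \left(-151 + \left(-99 - 189 + 1078 + 2058\right)\right) \left(-522\right) = \left(-151 + 2848\right) \left(-522\right) = 2697 \left(-522\right) = -1407834$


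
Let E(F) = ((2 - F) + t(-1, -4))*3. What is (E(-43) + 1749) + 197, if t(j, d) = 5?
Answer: 2096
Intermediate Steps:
E(F) = 21 - 3*F (E(F) = ((2 - F) + 5)*3 = (7 - F)*3 = 21 - 3*F)
(E(-43) + 1749) + 197 = ((21 - 3*(-43)) + 1749) + 197 = ((21 + 129) + 1749) + 197 = (150 + 1749) + 197 = 1899 + 197 = 2096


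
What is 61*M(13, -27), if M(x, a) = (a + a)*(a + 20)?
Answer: 23058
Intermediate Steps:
M(x, a) = 2*a*(20 + a) (M(x, a) = (2*a)*(20 + a) = 2*a*(20 + a))
61*M(13, -27) = 61*(2*(-27)*(20 - 27)) = 61*(2*(-27)*(-7)) = 61*378 = 23058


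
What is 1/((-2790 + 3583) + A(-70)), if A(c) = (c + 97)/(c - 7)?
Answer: 77/61034 ≈ 0.0012616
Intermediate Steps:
A(c) = (97 + c)/(-7 + c)
1/((-2790 + 3583) + A(-70)) = 1/((-2790 + 3583) + (97 - 70)/(-7 - 70)) = 1/(793 + 27/(-77)) = 1/(793 - 1/77*27) = 1/(793 - 27/77) = 1/(61034/77) = 77/61034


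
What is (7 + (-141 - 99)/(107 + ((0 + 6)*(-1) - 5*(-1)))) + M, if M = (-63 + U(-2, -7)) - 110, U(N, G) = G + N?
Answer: -9395/53 ≈ -177.26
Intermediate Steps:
M = -182 (M = (-63 + (-7 - 2)) - 110 = (-63 - 9) - 110 = -72 - 110 = -182)
(7 + (-141 - 99)/(107 + ((0 + 6)*(-1) - 5*(-1)))) + M = (7 + (-141 - 99)/(107 + ((0 + 6)*(-1) - 5*(-1)))) - 182 = (7 - 240/(107 + (6*(-1) + 5))) - 182 = (7 - 240/(107 + (-6 + 5))) - 182 = (7 - 240/(107 - 1)) - 182 = (7 - 240/106) - 182 = (7 - 240*1/106) - 182 = (7 - 120/53) - 182 = 251/53 - 182 = -9395/53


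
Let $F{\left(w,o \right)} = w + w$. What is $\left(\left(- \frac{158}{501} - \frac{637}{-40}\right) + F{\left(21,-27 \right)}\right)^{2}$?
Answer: $\frac{1332863323009}{401601600} \approx 3318.9$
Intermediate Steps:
$F{\left(w,o \right)} = 2 w$
$\left(\left(- \frac{158}{501} - \frac{637}{-40}\right) + F{\left(21,-27 \right)}\right)^{2} = \left(\left(- \frac{158}{501} - \frac{637}{-40}\right) + 2 \cdot 21\right)^{2} = \left(\left(\left(-158\right) \frac{1}{501} - - \frac{637}{40}\right) + 42\right)^{2} = \left(\left(- \frac{158}{501} + \frac{637}{40}\right) + 42\right)^{2} = \left(\frac{312817}{20040} + 42\right)^{2} = \left(\frac{1154497}{20040}\right)^{2} = \frac{1332863323009}{401601600}$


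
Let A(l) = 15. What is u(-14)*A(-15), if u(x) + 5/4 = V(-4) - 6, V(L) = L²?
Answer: 525/4 ≈ 131.25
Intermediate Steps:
u(x) = 35/4 (u(x) = -5/4 + ((-4)² - 6) = -5/4 + (16 - 6) = -5/4 + 10 = 35/4)
u(-14)*A(-15) = (35/4)*15 = 525/4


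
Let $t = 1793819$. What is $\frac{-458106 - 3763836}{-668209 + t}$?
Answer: $- \frac{2110971}{562805} \approx -3.7508$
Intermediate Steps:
$\frac{-458106 - 3763836}{-668209 + t} = \frac{-458106 - 3763836}{-668209 + 1793819} = - \frac{4221942}{1125610} = \left(-4221942\right) \frac{1}{1125610} = - \frac{2110971}{562805}$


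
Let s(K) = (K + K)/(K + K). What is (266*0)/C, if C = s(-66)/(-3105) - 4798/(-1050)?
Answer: 0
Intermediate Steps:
s(K) = 1 (s(K) = (2*K)/((2*K)) = (2*K)*(1/(2*K)) = 1)
C = 496558/108675 (C = 1/(-3105) - 4798/(-1050) = 1*(-1/3105) - 4798*(-1/1050) = -1/3105 + 2399/525 = 496558/108675 ≈ 4.5692)
(266*0)/C = (266*0)/(496558/108675) = 0*(108675/496558) = 0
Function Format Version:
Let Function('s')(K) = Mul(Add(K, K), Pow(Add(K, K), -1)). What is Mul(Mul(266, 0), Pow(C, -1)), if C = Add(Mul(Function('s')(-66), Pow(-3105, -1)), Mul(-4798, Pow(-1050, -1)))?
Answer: 0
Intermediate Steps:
Function('s')(K) = 1 (Function('s')(K) = Mul(Mul(2, K), Pow(Mul(2, K), -1)) = Mul(Mul(2, K), Mul(Rational(1, 2), Pow(K, -1))) = 1)
C = Rational(496558, 108675) (C = Add(Mul(1, Pow(-3105, -1)), Mul(-4798, Pow(-1050, -1))) = Add(Mul(1, Rational(-1, 3105)), Mul(-4798, Rational(-1, 1050))) = Add(Rational(-1, 3105), Rational(2399, 525)) = Rational(496558, 108675) ≈ 4.5692)
Mul(Mul(266, 0), Pow(C, -1)) = Mul(Mul(266, 0), Pow(Rational(496558, 108675), -1)) = Mul(0, Rational(108675, 496558)) = 0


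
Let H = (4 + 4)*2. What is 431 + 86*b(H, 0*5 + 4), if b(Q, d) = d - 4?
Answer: 431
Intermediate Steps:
H = 16 (H = 8*2 = 16)
b(Q, d) = -4 + d
431 + 86*b(H, 0*5 + 4) = 431 + 86*(-4 + (0*5 + 4)) = 431 + 86*(-4 + (0 + 4)) = 431 + 86*(-4 + 4) = 431 + 86*0 = 431 + 0 = 431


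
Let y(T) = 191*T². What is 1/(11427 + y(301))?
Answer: 1/17316218 ≈ 5.7749e-8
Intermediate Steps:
1/(11427 + y(301)) = 1/(11427 + 191*301²) = 1/(11427 + 191*90601) = 1/(11427 + 17304791) = 1/17316218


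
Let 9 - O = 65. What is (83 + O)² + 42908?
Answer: 43637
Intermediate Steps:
O = -56 (O = 9 - 1*65 = 9 - 65 = -56)
(83 + O)² + 42908 = (83 - 56)² + 42908 = 27² + 42908 = 729 + 42908 = 43637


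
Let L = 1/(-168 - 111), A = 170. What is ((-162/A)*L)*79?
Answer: 711/2635 ≈ 0.26983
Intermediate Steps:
L = -1/279 (L = 1/(-279) = -1/279 ≈ -0.0035842)
((-162/A)*L)*79 = (-162/170*(-1/279))*79 = (-162*1/170*(-1/279))*79 = -81/85*(-1/279)*79 = (9/2635)*79 = 711/2635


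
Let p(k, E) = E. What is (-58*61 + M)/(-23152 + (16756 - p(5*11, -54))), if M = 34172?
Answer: -15317/3171 ≈ -4.8303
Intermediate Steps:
(-58*61 + M)/(-23152 + (16756 - p(5*11, -54))) = (-58*61 + 34172)/(-23152 + (16756 - 1*(-54))) = (-3538 + 34172)/(-23152 + (16756 + 54)) = 30634/(-23152 + 16810) = 30634/(-6342) = 30634*(-1/6342) = -15317/3171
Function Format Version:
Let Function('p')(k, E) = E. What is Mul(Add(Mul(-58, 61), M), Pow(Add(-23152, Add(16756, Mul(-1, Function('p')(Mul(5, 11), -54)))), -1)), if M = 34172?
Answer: Rational(-15317, 3171) ≈ -4.8303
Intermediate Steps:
Mul(Add(Mul(-58, 61), M), Pow(Add(-23152, Add(16756, Mul(-1, Function('p')(Mul(5, 11), -54)))), -1)) = Mul(Add(Mul(-58, 61), 34172), Pow(Add(-23152, Add(16756, Mul(-1, -54))), -1)) = Mul(Add(-3538, 34172), Pow(Add(-23152, Add(16756, 54)), -1)) = Mul(30634, Pow(Add(-23152, 16810), -1)) = Mul(30634, Pow(-6342, -1)) = Mul(30634, Rational(-1, 6342)) = Rational(-15317, 3171)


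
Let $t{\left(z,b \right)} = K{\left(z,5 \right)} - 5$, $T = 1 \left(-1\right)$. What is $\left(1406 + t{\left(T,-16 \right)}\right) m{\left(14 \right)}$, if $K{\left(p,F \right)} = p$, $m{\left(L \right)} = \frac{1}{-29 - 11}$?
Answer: $-35$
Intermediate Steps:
$T = -1$
$m{\left(L \right)} = - \frac{1}{40}$ ($m{\left(L \right)} = \frac{1}{-40} = - \frac{1}{40}$)
$t{\left(z,b \right)} = -5 + z$ ($t{\left(z,b \right)} = z - 5 = -5 + z$)
$\left(1406 + t{\left(T,-16 \right)}\right) m{\left(14 \right)} = \left(1406 - 6\right) \left(- \frac{1}{40}\right) = 1400 \left(- \frac{1}{40}\right) = -35$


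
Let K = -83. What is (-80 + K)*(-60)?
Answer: 9780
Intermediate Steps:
(-80 + K)*(-60) = (-80 - 83)*(-60) = -163*(-60) = 9780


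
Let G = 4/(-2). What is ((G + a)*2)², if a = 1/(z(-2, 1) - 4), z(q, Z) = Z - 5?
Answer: 289/16 ≈ 18.063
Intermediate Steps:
z(q, Z) = -5 + Z
G = -2 (G = 4*(-½) = -2)
a = -⅛ (a = 1/((-5 + 1) - 4) = 1/(-4 - 4) = 1/(-8) = -⅛ ≈ -0.12500)
((G + a)*2)² = ((-2 - ⅛)*2)² = (-17/8*2)² = (-17/4)² = 289/16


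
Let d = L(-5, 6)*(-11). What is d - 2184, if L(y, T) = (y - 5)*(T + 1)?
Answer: -1414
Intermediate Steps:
L(y, T) = (1 + T)*(-5 + y) (L(y, T) = (-5 + y)*(1 + T) = (1 + T)*(-5 + y))
d = 770 (d = (-5 - 5 - 5*6 + 6*(-5))*(-11) = (-5 - 5 - 30 - 30)*(-11) = -70*(-11) = 770)
d - 2184 = 770 - 2184 = -1414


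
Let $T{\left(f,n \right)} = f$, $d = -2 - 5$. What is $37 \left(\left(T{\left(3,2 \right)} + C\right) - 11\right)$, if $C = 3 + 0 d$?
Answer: $-185$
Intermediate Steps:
$d = -7$ ($d = -2 - 5 = -7$)
$C = 3$ ($C = 3 + 0 \left(-7\right) = 3 + 0 = 3$)
$37 \left(\left(T{\left(3,2 \right)} + C\right) - 11\right) = 37 \left(\left(3 + 3\right) - 11\right) = 37 \left(6 - 11\right) = 37 \left(-5\right) = -185$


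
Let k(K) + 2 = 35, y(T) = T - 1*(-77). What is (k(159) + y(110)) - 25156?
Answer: -24936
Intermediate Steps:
y(T) = 77 + T (y(T) = T + 77 = 77 + T)
k(K) = 33 (k(K) = -2 + 35 = 33)
(k(159) + y(110)) - 25156 = (33 + (77 + 110)) - 25156 = (33 + 187) - 25156 = 220 - 25156 = -24936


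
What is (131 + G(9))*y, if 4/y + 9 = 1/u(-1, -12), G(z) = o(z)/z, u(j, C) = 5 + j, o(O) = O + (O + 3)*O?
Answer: -2304/35 ≈ -65.829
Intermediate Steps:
o(O) = O + O*(3 + O) (o(O) = O + (3 + O)*O = O + O*(3 + O))
G(z) = 4 + z (G(z) = (z*(4 + z))/z = 4 + z)
y = -16/35 (y = 4/(-9 + 1/(5 - 1)) = 4/(-9 + 1/4) = 4/(-35/4) = 4*(-4/35) = -16/35 ≈ -0.45714)
(131 + G(9))*y = (131 + (4 + 9))*(-16/35) = (131 + 13)*(-16/35) = 144*(-16/35) = -2304/35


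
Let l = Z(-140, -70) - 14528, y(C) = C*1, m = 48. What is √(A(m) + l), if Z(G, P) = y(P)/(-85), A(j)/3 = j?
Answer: I*√4156738/17 ≈ 119.93*I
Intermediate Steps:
y(C) = C
A(j) = 3*j
Z(G, P) = -P/85 (Z(G, P) = P/(-85) = P*(-1/85) = -P/85)
l = -246962/17 (l = -1/85*(-70) - 14528 = 14/17 - 14528 = -246962/17 ≈ -14527.)
√(A(m) + l) = √(3*48 - 246962/17) = √(144 - 246962/17) = √(-244514/17) = I*√4156738/17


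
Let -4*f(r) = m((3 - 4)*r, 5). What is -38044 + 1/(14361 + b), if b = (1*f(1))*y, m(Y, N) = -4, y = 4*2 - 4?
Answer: -546502059/14365 ≈ -38044.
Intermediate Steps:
y = 4 (y = 8 - 4 = 4)
f(r) = 1 (f(r) = -1/4*(-4) = 1)
b = 4 (b = (1*1)*4 = 1*4 = 4)
-38044 + 1/(14361 + b) = -38044 + 1/(14361 + 4) = -38044 + 1/14365 = -546502059/14365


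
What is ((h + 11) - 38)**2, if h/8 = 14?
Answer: 7225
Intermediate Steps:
h = 112 (h = 8*14 = 112)
((h + 11) - 38)**2 = ((112 + 11) - 38)**2 = (123 - 38)**2 = 85**2 = 7225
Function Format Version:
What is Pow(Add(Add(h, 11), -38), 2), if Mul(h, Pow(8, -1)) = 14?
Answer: 7225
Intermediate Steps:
h = 112 (h = Mul(8, 14) = 112)
Pow(Add(Add(h, 11), -38), 2) = Pow(Add(Add(112, 11), -38), 2) = Pow(Add(123, -38), 2) = Pow(85, 2) = 7225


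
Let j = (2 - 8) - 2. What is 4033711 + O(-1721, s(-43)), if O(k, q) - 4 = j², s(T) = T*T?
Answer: 4033779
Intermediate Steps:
s(T) = T²
j = -8 (j = -6 - 2 = -8)
O(k, q) = 68 (O(k, q) = 4 + (-8)² = 4 + 64 = 68)
4033711 + O(-1721, s(-43)) = 4033711 + 68 = 4033779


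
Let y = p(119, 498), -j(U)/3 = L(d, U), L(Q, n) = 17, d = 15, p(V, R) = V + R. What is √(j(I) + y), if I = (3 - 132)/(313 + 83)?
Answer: √566 ≈ 23.791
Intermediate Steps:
p(V, R) = R + V
I = -43/132 (I = -129/396 = -129*1/396 = -43/132 ≈ -0.32576)
j(U) = -51 (j(U) = -3*17 = -51)
y = 617 (y = 498 + 119 = 617)
√(j(I) + y) = √(-51 + 617) = √566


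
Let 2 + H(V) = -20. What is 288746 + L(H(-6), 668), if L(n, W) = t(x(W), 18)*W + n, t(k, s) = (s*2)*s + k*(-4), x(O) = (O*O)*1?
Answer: -1191588940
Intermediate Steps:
x(O) = O² (x(O) = O²*1 = O²)
H(V) = -22 (H(V) = -2 - 20 = -22)
t(k, s) = -4*k + 2*s² (t(k, s) = (2*s)*s - 4*k = 2*s² - 4*k = -4*k + 2*s²)
L(n, W) = n + W*(648 - 4*W²) (L(n, W) = (-4*W² + 2*18²)*W + n = (-4*W² + 2*324)*W + n = (-4*W² + 648)*W + n = (648 - 4*W²)*W + n = W*(648 - 4*W²) + n = n + W*(648 - 4*W²))
288746 + L(H(-6), 668) = 288746 + (-22 - 4*668*(-162 + 668²)) = 288746 + (-22 - 4*668*(-162 + 446224)) = 288746 + (-22 - 4*668*446062) = 288746 + (-22 - 1191877664) = 288746 - 1191877686 = -1191588940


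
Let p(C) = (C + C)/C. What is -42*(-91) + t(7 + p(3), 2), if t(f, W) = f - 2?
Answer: 3829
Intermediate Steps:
p(C) = 2 (p(C) = (2*C)/C = 2)
t(f, W) = -2 + f
-42*(-91) + t(7 + p(3), 2) = -42*(-91) + (-2 + (7 + 2)) = 3822 + (-2 + 9) = 3822 + 7 = 3829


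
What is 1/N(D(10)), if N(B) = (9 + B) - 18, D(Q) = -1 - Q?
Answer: -1/20 ≈ -0.050000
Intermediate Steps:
N(B) = -9 + B
1/N(D(10)) = 1/(-9 + (-1 - 1*10)) = 1/(-9 + (-1 - 10)) = 1/(-9 - 11) = 1/(-20) = -1/20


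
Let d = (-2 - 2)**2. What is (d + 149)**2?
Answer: 27225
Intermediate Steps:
d = 16 (d = (-4)**2 = 16)
(d + 149)**2 = (16 + 149)**2 = 165**2 = 27225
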